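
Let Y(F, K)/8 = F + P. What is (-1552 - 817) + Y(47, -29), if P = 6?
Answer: -1945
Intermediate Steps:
Y(F, K) = 48 + 8*F (Y(F, K) = 8*(F + 6) = 8*(6 + F) = 48 + 8*F)
(-1552 - 817) + Y(47, -29) = (-1552 - 817) + (48 + 8*47) = -2369 + (48 + 376) = -2369 + 424 = -1945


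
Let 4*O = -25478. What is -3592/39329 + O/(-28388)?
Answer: 297072739/2232943304 ≈ 0.13304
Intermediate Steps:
O = -12739/2 (O = (¼)*(-25478) = -12739/2 ≈ -6369.5)
-3592/39329 + O/(-28388) = -3592/39329 - 12739/2/(-28388) = -3592*1/39329 - 12739/2*(-1/28388) = -3592/39329 + 12739/56776 = 297072739/2232943304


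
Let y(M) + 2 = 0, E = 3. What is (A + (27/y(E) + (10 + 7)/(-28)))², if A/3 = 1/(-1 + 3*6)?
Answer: 43970161/226576 ≈ 194.06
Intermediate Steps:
y(M) = -2 (y(M) = -2 + 0 = -2)
A = 3/17 (A = 3/(-1 + 3*6) = 3/(-1 + 18) = 3/17 ≈ 0.17647)
(A + (27/y(E) + (10 + 7)/(-28)))² = (3/17 + (27/(-2) + (10 + 7)/(-28)))² = (3/17 + (27*(-½) + 17*(-1/28)))² = (3/17 + (-27/2 - 17/28))² = (3/17 - 395/28)² = (-6631/476)² = 43970161/226576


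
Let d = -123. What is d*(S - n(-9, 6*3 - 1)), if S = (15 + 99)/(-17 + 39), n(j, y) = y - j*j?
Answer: -93603/11 ≈ -8509.4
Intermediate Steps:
n(j, y) = y - j²
S = 57/11 (S = 114/22 = 114*(1/22) = 57/11 ≈ 5.1818)
d*(S - n(-9, 6*3 - 1)) = -123*(57/11 - ((6*3 - 1) - 1*(-9)²)) = -123*(57/11 - ((18 - 1) - 1*81)) = -123*(57/11 - (17 - 81)) = -123*(57/11 - 1*(-64)) = -123*(57/11 + 64) = -123*761/11 = -93603/11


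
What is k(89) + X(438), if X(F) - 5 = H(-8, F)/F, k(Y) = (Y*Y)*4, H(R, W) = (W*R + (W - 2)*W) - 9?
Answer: 4689079/146 ≈ 32117.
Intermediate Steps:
H(R, W) = -9 + R*W + W*(-2 + W) (H(R, W) = (R*W + (-2 + W)*W) - 9 = (R*W + W*(-2 + W)) - 9 = -9 + R*W + W*(-2 + W))
k(Y) = 4*Y² (k(Y) = Y²*4 = 4*Y²)
X(F) = 5 + (-9 + F² - 10*F)/F (X(F) = 5 + (-9 + F² - 2*F - 8*F)/F = 5 + (-9 + F² - 10*F)/F)
k(89) + X(438) = 4*89² + (-5 + 438 - 9/438) = 4*7921 + (-5 + 438 - 9*1/438) = 31684 + (-5 + 438 - 3/146) = 31684 + 63215/146 = 4689079/146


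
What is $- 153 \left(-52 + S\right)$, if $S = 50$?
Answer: $306$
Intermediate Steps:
$- 153 \left(-52 + S\right) = - 153 \left(-52 + 50\right) = \left(-153\right) \left(-2\right) = 306$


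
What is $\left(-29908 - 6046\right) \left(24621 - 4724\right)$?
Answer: $-715376738$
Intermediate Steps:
$\left(-29908 - 6046\right) \left(24621 - 4724\right) = \left(-35954\right) 19897 = -715376738$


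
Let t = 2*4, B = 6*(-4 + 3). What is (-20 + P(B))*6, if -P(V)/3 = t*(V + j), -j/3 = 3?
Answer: 2040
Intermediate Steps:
j = -9 (j = -3*3 = -9)
B = -6 (B = 6*(-1) = -6)
t = 8
P(V) = 216 - 24*V (P(V) = -24*(V - 9) = -24*(-9 + V) = -3*(-72 + 8*V) = 216 - 24*V)
(-20 + P(B))*6 = (-20 + (216 - 24*(-6)))*6 = (-20 + (216 + 144))*6 = (-20 + 360)*6 = 340*6 = 2040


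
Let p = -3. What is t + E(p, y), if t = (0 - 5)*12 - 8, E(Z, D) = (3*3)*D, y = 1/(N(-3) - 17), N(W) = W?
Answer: -1369/20 ≈ -68.450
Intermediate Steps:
y = -1/20 (y = 1/(-3 - 17) = 1/(-20) = -1/20 ≈ -0.050000)
E(Z, D) = 9*D
t = -68 (t = -5*12 - 8 = -60 - 8 = -68)
t + E(p, y) = -68 + 9*(-1/20) = -68 - 9/20 = -1369/20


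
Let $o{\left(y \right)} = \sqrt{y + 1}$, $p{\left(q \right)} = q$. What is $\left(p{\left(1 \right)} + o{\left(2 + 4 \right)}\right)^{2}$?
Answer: $\left(1 + \sqrt{7}\right)^{2} \approx 13.292$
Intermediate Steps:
$o{\left(y \right)} = \sqrt{1 + y}$
$\left(p{\left(1 \right)} + o{\left(2 + 4 \right)}\right)^{2} = \left(1 + \sqrt{1 + \left(2 + 4\right)}\right)^{2} = \left(1 + \sqrt{1 + 6}\right)^{2} = \left(1 + \sqrt{7}\right)^{2}$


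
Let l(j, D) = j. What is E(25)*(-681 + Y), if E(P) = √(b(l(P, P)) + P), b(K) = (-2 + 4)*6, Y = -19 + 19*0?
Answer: -700*√37 ≈ -4257.9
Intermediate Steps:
Y = -19 (Y = -19 + 0 = -19)
b(K) = 12 (b(K) = 2*6 = 12)
E(P) = √(12 + P)
E(25)*(-681 + Y) = √(12 + 25)*(-681 - 19) = √37*(-700) = -700*√37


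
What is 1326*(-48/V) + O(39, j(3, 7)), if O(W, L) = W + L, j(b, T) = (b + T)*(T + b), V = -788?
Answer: 43295/197 ≈ 219.77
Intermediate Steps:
j(b, T) = (T + b)**2 (j(b, T) = (T + b)*(T + b) = (T + b)**2)
O(W, L) = L + W
1326*(-48/V) + O(39, j(3, 7)) = 1326*(-48/(-788)) + ((7 + 3)**2 + 39) = 1326*(-48*(-1/788)) + (10**2 + 39) = 1326*(12/197) + (100 + 39) = 15912/197 + 139 = 43295/197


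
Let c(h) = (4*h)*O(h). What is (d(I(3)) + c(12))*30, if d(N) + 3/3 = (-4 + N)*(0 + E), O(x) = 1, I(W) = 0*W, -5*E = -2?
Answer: 1362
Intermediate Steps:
E = ⅖ (E = -⅕*(-2) = ⅖ ≈ 0.40000)
I(W) = 0
c(h) = 4*h (c(h) = (4*h)*1 = 4*h)
d(N) = -13/5 + 2*N/5 (d(N) = -1 + (-4 + N)*(0 + ⅖) = -1 + (-4 + N)*(⅖) = -1 + (-8/5 + 2*N/5) = -13/5 + 2*N/5)
(d(I(3)) + c(12))*30 = ((-13/5 + (⅖)*0) + 4*12)*30 = ((-13/5 + 0) + 48)*30 = (-13/5 + 48)*30 = (227/5)*30 = 1362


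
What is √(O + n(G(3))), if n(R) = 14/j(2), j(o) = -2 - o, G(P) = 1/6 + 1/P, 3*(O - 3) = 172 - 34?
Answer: √182/2 ≈ 6.7454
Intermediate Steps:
O = 49 (O = 3 + (172 - 34)/3 = 3 + (⅓)*138 = 3 + 46 = 49)
G(P) = ⅙ + 1/P (G(P) = 1*(⅙) + 1/P = ⅙ + 1/P)
n(R) = -7/2 (n(R) = 14/(-2 - 1*2) = 14/(-2 - 2) = 14/(-4) = 14*(-¼) = -7/2)
√(O + n(G(3))) = √(49 - 7/2) = √(91/2) = √182/2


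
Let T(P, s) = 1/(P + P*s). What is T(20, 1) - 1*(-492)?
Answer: 19681/40 ≈ 492.02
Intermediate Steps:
T(20, 1) - 1*(-492) = 1/(20*(1 + 1)) - 1*(-492) = (1/20)/2 + 492 = (1/20)*(1/2) + 492 = 1/40 + 492 = 19681/40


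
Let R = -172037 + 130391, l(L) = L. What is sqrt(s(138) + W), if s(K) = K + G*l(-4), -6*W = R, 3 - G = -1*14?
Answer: 3*sqrt(779) ≈ 83.732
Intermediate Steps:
G = 17 (G = 3 - (-1)*14 = 3 - 1*(-14) = 3 + 14 = 17)
R = -41646
W = 6941 (W = -1/6*(-41646) = 6941)
s(K) = -68 + K (s(K) = K + 17*(-4) = K - 68 = -68 + K)
sqrt(s(138) + W) = sqrt((-68 + 138) + 6941) = sqrt(70 + 6941) = sqrt(7011) = 3*sqrt(779)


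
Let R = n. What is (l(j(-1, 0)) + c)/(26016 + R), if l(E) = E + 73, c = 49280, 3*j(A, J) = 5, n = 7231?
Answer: 148064/99741 ≈ 1.4845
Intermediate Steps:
j(A, J) = 5/3 (j(A, J) = (⅓)*5 = 5/3)
l(E) = 73 + E
R = 7231
(l(j(-1, 0)) + c)/(26016 + R) = ((73 + 5/3) + 49280)/(26016 + 7231) = (224/3 + 49280)/33247 = (148064/3)*(1/33247) = 148064/99741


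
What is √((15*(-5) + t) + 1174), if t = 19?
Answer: √1118 ≈ 33.437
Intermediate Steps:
√((15*(-5) + t) + 1174) = √((15*(-5) + 19) + 1174) = √((-75 + 19) + 1174) = √(-56 + 1174) = √1118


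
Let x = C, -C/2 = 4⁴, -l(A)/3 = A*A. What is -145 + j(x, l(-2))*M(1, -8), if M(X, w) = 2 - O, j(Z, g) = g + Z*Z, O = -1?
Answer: 786251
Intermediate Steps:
l(A) = -3*A² (l(A) = -3*A*A = -3*A²)
C = -512 (C = -2*4⁴ = -2*256 = -512)
x = -512
j(Z, g) = g + Z²
M(X, w) = 3 (M(X, w) = 2 - 1*(-1) = 2 + 1 = 3)
-145 + j(x, l(-2))*M(1, -8) = -145 + (-3*(-2)² + (-512)²)*3 = -145 + (-3*4 + 262144)*3 = -145 + (-12 + 262144)*3 = -145 + 262132*3 = -145 + 786396 = 786251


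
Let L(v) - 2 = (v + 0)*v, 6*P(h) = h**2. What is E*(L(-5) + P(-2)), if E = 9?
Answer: 249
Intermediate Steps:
P(h) = h**2/6
L(v) = 2 + v**2 (L(v) = 2 + (v + 0)*v = 2 + v*v = 2 + v**2)
E*(L(-5) + P(-2)) = 9*((2 + (-5)**2) + (1/6)*(-2)**2) = 9*((2 + 25) + (1/6)*4) = 9*(27 + 2/3) = 9*(83/3) = 249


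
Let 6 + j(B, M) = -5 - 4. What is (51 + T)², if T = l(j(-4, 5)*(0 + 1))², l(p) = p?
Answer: 76176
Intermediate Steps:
j(B, M) = -15 (j(B, M) = -6 + (-5 - 4) = -6 - 9 = -15)
T = 225 (T = (-15*(0 + 1))² = (-15*1)² = (-15)² = 225)
(51 + T)² = (51 + 225)² = 276² = 76176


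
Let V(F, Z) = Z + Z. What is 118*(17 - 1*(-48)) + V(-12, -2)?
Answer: 7666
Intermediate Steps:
V(F, Z) = 2*Z
118*(17 - 1*(-48)) + V(-12, -2) = 118*(17 - 1*(-48)) + 2*(-2) = 118*(17 + 48) - 4 = 118*65 - 4 = 7670 - 4 = 7666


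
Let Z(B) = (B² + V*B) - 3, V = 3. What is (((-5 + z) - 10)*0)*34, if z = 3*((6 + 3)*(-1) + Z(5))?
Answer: 0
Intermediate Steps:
Z(B) = -3 + B² + 3*B (Z(B) = (B² + 3*B) - 3 = -3 + B² + 3*B)
z = 84 (z = 3*((6 + 3)*(-1) + (-3 + 5² + 3*5)) = 3*(9*(-1) + (-3 + 25 + 15)) = 3*(-9 + 37) = 3*28 = 84)
(((-5 + z) - 10)*0)*34 = (((-5 + 84) - 10)*0)*34 = ((79 - 10)*0)*34 = (69*0)*34 = 0*34 = 0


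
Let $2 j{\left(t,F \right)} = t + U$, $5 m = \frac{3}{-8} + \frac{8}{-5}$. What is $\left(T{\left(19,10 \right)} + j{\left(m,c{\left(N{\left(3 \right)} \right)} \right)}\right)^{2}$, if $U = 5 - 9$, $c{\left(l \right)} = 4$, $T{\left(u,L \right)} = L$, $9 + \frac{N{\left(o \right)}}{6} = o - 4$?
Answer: $\frac{9740641}{160000} \approx 60.879$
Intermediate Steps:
$N{\left(o \right)} = -78 + 6 o$ ($N{\left(o \right)} = -54 + 6 \left(o - 4\right) = -54 + 6 \left(-4 + o\right) = -54 + \left(-24 + 6 o\right) = -78 + 6 o$)
$U = -4$ ($U = 5 - 9 = -4$)
$m = - \frac{79}{200}$ ($m = \frac{\frac{3}{-8} + \frac{8}{-5}}{5} = \frac{3 \left(- \frac{1}{8}\right) + 8 \left(- \frac{1}{5}\right)}{5} = \frac{- \frac{3}{8} - \frac{8}{5}}{5} = \frac{1}{5} \left(- \frac{79}{40}\right) = - \frac{79}{200} \approx -0.395$)
$j{\left(t,F \right)} = -2 + \frac{t}{2}$ ($j{\left(t,F \right)} = \frac{t - 4}{2} = \frac{-4 + t}{2} = -2 + \frac{t}{2}$)
$\left(T{\left(19,10 \right)} + j{\left(m,c{\left(N{\left(3 \right)} \right)} \right)}\right)^{2} = \left(10 + \left(-2 + \frac{1}{2} \left(- \frac{79}{200}\right)\right)\right)^{2} = \left(10 - \frac{879}{400}\right)^{2} = \left(\frac{3121}{400}\right)^{2} = \frac{9740641}{160000}$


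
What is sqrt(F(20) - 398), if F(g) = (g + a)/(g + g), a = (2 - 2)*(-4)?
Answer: I*sqrt(1590)/2 ≈ 19.937*I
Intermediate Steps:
a = 0 (a = 0*(-4) = 0)
F(g) = 1/2 (F(g) = (g + 0)/(g + g) = g/((2*g)) = g*(1/(2*g)) = 1/2)
sqrt(F(20) - 398) = sqrt(1/2 - 398) = sqrt(-795/2) = I*sqrt(1590)/2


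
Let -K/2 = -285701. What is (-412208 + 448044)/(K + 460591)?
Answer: 35836/1031993 ≈ 0.034725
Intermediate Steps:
K = 571402 (K = -2*(-285701) = 571402)
(-412208 + 448044)/(K + 460591) = (-412208 + 448044)/(571402 + 460591) = 35836/1031993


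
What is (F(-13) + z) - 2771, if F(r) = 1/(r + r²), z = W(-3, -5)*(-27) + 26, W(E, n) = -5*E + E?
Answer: -478763/156 ≈ -3069.0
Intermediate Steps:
W(E, n) = -4*E
z = -298 (z = -4*(-3)*(-27) + 26 = 12*(-27) + 26 = -324 + 26 = -298)
(F(-13) + z) - 2771 = (1/((-13)*(1 - 13)) - 298) - 2771 = (-1/13/(-12) - 298) - 2771 = (-1/13*(-1/12) - 298) - 2771 = (1/156 - 298) - 2771 = -46487/156 - 2771 = -478763/156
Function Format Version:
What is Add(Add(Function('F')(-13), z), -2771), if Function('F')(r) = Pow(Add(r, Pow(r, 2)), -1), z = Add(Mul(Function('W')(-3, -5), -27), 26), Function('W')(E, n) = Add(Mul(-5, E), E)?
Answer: Rational(-478763, 156) ≈ -3069.0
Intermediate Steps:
Function('W')(E, n) = Mul(-4, E)
z = -298 (z = Add(Mul(Mul(-4, -3), -27), 26) = Add(Mul(12, -27), 26) = Add(-324, 26) = -298)
Add(Add(Function('F')(-13), z), -2771) = Add(Add(Mul(Pow(-13, -1), Pow(Add(1, -13), -1)), -298), -2771) = Add(Add(Mul(Rational(-1, 13), Pow(-12, -1)), -298), -2771) = Add(Add(Mul(Rational(-1, 13), Rational(-1, 12)), -298), -2771) = Add(Add(Rational(1, 156), -298), -2771) = Add(Rational(-46487, 156), -2771) = Rational(-478763, 156)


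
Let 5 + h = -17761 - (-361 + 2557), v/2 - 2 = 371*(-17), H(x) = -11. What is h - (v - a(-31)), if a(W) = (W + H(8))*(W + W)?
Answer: -4748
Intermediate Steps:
v = -12610 (v = 4 + 2*(371*(-17)) = 4 + 2*(-6307) = 4 - 12614 = -12610)
a(W) = 2*W*(-11 + W) (a(W) = (W - 11)*(W + W) = (-11 + W)*(2*W) = 2*W*(-11 + W))
h = -19962 (h = -5 + (-17761 - (-361 + 2557)) = -5 + (-17761 - 1*2196) = -5 + (-17761 - 2196) = -5 - 19957 = -19962)
h - (v - a(-31)) = -19962 - (-12610 - 2*(-31)*(-11 - 31)) = -19962 - (-12610 - 2*(-31)*(-42)) = -19962 - (-12610 - 1*2604) = -19962 - (-12610 - 2604) = -19962 - 1*(-15214) = -19962 + 15214 = -4748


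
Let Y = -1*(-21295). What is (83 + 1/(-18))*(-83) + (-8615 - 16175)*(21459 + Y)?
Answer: -19077813799/18 ≈ -1.0599e+9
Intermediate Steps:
Y = 21295
(83 + 1/(-18))*(-83) + (-8615 - 16175)*(21459 + Y) = (83 + 1/(-18))*(-83) + (-8615 - 16175)*(21459 + 21295) = (83 - 1/18)*(-83) - 24790*42754 = (1493/18)*(-83) - 1059871660 = -123919/18 - 1059871660 = -19077813799/18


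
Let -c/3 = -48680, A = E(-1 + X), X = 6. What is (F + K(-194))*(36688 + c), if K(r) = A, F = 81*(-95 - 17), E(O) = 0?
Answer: -1657708416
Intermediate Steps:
A = 0
F = -9072 (F = 81*(-112) = -9072)
c = 146040 (c = -3*(-48680) = 146040)
K(r) = 0
(F + K(-194))*(36688 + c) = (-9072 + 0)*(36688 + 146040) = -9072*182728 = -1657708416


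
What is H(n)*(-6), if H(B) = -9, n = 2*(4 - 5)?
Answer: 54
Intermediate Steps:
n = -2 (n = 2*(-1) = -2)
H(n)*(-6) = -9*(-6) = 54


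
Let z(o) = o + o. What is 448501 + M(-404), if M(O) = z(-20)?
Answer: 448461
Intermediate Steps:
z(o) = 2*o
M(O) = -40 (M(O) = 2*(-20) = -40)
448501 + M(-404) = 448501 - 40 = 448461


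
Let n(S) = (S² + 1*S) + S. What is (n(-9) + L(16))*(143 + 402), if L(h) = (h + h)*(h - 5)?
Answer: 226175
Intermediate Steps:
n(S) = S² + 2*S (n(S) = (S² + S) + S = (S + S²) + S = S² + 2*S)
L(h) = 2*h*(-5 + h) (L(h) = (2*h)*(-5 + h) = 2*h*(-5 + h))
(n(-9) + L(16))*(143 + 402) = (-9*(2 - 9) + 2*16*(-5 + 16))*(143 + 402) = (-9*(-7) + 2*16*11)*545 = (63 + 352)*545 = 415*545 = 226175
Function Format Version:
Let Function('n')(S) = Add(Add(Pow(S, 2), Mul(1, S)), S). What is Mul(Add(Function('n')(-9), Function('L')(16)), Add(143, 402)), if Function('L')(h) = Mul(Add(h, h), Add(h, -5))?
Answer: 226175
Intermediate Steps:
Function('n')(S) = Add(Pow(S, 2), Mul(2, S)) (Function('n')(S) = Add(Add(Pow(S, 2), S), S) = Add(Add(S, Pow(S, 2)), S) = Add(Pow(S, 2), Mul(2, S)))
Function('L')(h) = Mul(2, h, Add(-5, h)) (Function('L')(h) = Mul(Mul(2, h), Add(-5, h)) = Mul(2, h, Add(-5, h)))
Mul(Add(Function('n')(-9), Function('L')(16)), Add(143, 402)) = Mul(Add(Mul(-9, Add(2, -9)), Mul(2, 16, Add(-5, 16))), Add(143, 402)) = Mul(Add(Mul(-9, -7), Mul(2, 16, 11)), 545) = Mul(Add(63, 352), 545) = Mul(415, 545) = 226175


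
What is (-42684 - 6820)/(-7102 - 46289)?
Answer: 3808/4107 ≈ 0.92720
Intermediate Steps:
(-42684 - 6820)/(-7102 - 46289) = -49504/(-53391) = -49504*(-1/53391) = 3808/4107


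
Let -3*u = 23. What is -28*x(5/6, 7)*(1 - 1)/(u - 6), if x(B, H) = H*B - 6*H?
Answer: 0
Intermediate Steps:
u = -23/3 (u = -⅓*23 = -23/3 ≈ -7.6667)
x(B, H) = -6*H + B*H (x(B, H) = B*H - 6*H = -6*H + B*H)
-28*x(5/6, 7)*(1 - 1)/(u - 6) = -28*(7*(-6 + 5/6))*(1 - 1)/(-23/3 - 6) = -28*(7*(-6 + 5*(⅙)))*0/(-41/3) = -28*(7*(-6 + ⅚))*0*(-3/41) = -28*(7*(-31/6))*0 = -28*(-217/6)*0 = -(-3038)*0/3 = -1*0 = 0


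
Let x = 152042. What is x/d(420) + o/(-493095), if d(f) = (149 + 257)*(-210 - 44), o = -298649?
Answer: -22086635257/25424964390 ≈ -0.86870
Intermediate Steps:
d(f) = -103124 (d(f) = 406*(-254) = -103124)
x/d(420) + o/(-493095) = 152042/(-103124) - 298649/(-493095) = 152042*(-1/103124) - 298649*(-1/493095) = -76021/51562 + 298649/493095 = -22086635257/25424964390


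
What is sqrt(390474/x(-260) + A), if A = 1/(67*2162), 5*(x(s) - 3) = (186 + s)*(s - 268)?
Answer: sqrt(19768353122557623086)/629100922 ≈ 7.0675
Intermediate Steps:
x(s) = 3 + (-268 + s)*(186 + s)/5 (x(s) = 3 + ((186 + s)*(s - 268))/5 = 3 + ((186 + s)*(-268 + s))/5 = 3 + ((-268 + s)*(186 + s))/5 = 3 + (-268 + s)*(186 + s)/5)
A = 1/144854 ≈ 6.9035e-6
sqrt(390474/x(-260) + A) = sqrt(390474/(-49833/5 - 82/5*(-260) + (1/5)*(-260)**2) + 1/144854) = sqrt(390474/(-49833/5 + 4264 + (1/5)*67600) + 1/144854) = sqrt(390474/(-49833/5 + 4264 + 13520) + 1/144854) = sqrt(390474/(39087/5) + 1/144854) = sqrt(390474*(5/39087) + 1/144854) = sqrt(216930/4343 + 1/144854) = sqrt(31423182563/629100922) = sqrt(19768353122557623086)/629100922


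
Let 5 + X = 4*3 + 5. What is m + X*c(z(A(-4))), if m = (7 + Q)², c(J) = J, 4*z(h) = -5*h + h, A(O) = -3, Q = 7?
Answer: 232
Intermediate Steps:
z(h) = -h (z(h) = (-5*h + h)/4 = (-4*h)/4 = -h)
X = 12 (X = -5 + (4*3 + 5) = -5 + (12 + 5) = -5 + 17 = 12)
m = 196 (m = (7 + 7)² = 14² = 196)
m + X*c(z(A(-4))) = 196 + 12*(-1*(-3)) = 196 + 12*3 = 196 + 36 = 232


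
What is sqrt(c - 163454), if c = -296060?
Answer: I*sqrt(459514) ≈ 677.88*I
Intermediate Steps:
sqrt(c - 163454) = sqrt(-296060 - 163454) = sqrt(-459514) = I*sqrt(459514)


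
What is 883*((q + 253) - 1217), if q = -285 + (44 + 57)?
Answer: -1013684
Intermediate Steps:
q = -184 (q = -285 + 101 = -184)
883*((q + 253) - 1217) = 883*((-184 + 253) - 1217) = 883*(69 - 1217) = 883*(-1148) = -1013684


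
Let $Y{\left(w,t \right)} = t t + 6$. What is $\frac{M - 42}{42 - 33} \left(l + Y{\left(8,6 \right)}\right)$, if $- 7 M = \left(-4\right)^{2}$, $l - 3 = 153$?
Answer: $- \frac{6820}{7} \approx -974.29$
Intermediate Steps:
$l = 156$ ($l = 3 + 153 = 156$)
$M = - \frac{16}{7}$ ($M = - \frac{\left(-4\right)^{2}}{7} = \left(- \frac{1}{7}\right) 16 = - \frac{16}{7} \approx -2.2857$)
$Y{\left(w,t \right)} = 6 + t^{2}$ ($Y{\left(w,t \right)} = t^{2} + 6 = 6 + t^{2}$)
$\frac{M - 42}{42 - 33} \left(l + Y{\left(8,6 \right)}\right) = \frac{- \frac{16}{7} - 42}{42 - 33} \left(156 + \left(6 + 6^{2}\right)\right) = - \frac{310}{7 \cdot 9} \left(156 + \left(6 + 36\right)\right) = \left(- \frac{310}{7}\right) \frac{1}{9} \left(156 + 42\right) = \left(- \frac{310}{63}\right) 198 = - \frac{6820}{7}$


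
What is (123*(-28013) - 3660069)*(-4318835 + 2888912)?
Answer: 10160558103564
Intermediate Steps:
(123*(-28013) - 3660069)*(-4318835 + 2888912) = (-3445599 - 3660069)*(-1429923) = -7105668*(-1429923) = 10160558103564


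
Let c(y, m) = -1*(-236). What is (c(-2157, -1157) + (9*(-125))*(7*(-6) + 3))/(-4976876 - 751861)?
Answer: -44111/5728737 ≈ -0.0077000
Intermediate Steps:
c(y, m) = 236
(c(-2157, -1157) + (9*(-125))*(7*(-6) + 3))/(-4976876 - 751861) = (236 + (9*(-125))*(7*(-6) + 3))/(-4976876 - 751861) = (236 - 1125*(-42 + 3))/(-5728737) = (236 - 1125*(-39))*(-1/5728737) = (236 + 43875)*(-1/5728737) = 44111*(-1/5728737) = -44111/5728737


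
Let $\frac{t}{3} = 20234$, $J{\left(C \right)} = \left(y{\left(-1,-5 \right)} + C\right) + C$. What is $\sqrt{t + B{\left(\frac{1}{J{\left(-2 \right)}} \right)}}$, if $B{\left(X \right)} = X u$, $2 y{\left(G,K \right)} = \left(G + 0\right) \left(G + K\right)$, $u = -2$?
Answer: $4 \sqrt{3794} \approx 246.38$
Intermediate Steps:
$y{\left(G,K \right)} = \frac{G \left(G + K\right)}{2}$ ($y{\left(G,K \right)} = \frac{\left(G + 0\right) \left(G + K\right)}{2} = \frac{G \left(G + K\right)}{2}$)
$J{\left(C \right)} = 3 + 2 C$ ($J{\left(C \right)} = \left(\frac{1}{2} \left(-1\right) \left(-1 - 5\right) + C\right) + C = \left(\frac{1}{2} \left(-1\right) \left(-6\right) + C\right) + C = \left(3 + C\right) + C = 3 + 2 C$)
$B{\left(X \right)} = - 2 X$ ($B{\left(X \right)} = X \left(-2\right) = - 2 X$)
$t = 60702$ ($t = 3 \cdot 20234 = 60702$)
$\sqrt{t + B{\left(\frac{1}{J{\left(-2 \right)}} \right)}} = \sqrt{60702 - \frac{2}{3 + 2 \left(-2\right)}} = \sqrt{60702 - \frac{2}{3 - 4}} = \sqrt{60702 - \frac{2}{-1}} = \sqrt{60702 - -2} = \sqrt{60702 + 2} = \sqrt{60704} = 4 \sqrt{3794}$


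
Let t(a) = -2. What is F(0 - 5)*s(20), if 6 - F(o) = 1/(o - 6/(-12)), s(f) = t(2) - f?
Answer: -1232/9 ≈ -136.89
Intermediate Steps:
s(f) = -2 - f
F(o) = 6 - 1/(1/2 + o) (F(o) = 6 - 1/(o - 6/(-12)) = 6 - 1/(o - 6*(-1/12)) = 6 - 1/(o + 1/2) = 6 - 1/(1/2 + o))
F(0 - 5)*s(20) = (4*(1 + 3*(0 - 5))/(1 + 2*(0 - 5)))*(-2 - 1*20) = (4*(1 + 3*(-5))/(1 + 2*(-5)))*(-2 - 20) = (4*(1 - 15)/(1 - 10))*(-22) = (4*(-14)/(-9))*(-22) = (4*(-1/9)*(-14))*(-22) = (56/9)*(-22) = -1232/9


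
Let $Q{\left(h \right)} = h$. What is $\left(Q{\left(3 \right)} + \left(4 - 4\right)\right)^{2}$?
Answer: $9$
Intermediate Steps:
$\left(Q{\left(3 \right)} + \left(4 - 4\right)\right)^{2} = \left(3 + \left(4 - 4\right)\right)^{2} = \left(3 + 0\right)^{2} = 3^{2} = 9$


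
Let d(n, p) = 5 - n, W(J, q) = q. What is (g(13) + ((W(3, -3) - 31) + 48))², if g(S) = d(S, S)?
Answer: 36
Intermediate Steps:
g(S) = 5 - S
(g(13) + ((W(3, -3) - 31) + 48))² = ((5 - 1*13) + ((-3 - 31) + 48))² = ((5 - 13) + (-34 + 48))² = (-8 + 14)² = 6² = 36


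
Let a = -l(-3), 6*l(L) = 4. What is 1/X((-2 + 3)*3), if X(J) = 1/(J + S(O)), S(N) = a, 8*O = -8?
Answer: 7/3 ≈ 2.3333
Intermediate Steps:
O = -1 (O = (1/8)*(-8) = -1)
l(L) = 2/3 (l(L) = (1/6)*4 = 2/3)
a = -2/3 (a = -1*2/3 = -2/3 ≈ -0.66667)
S(N) = -2/3
X(J) = 1/(-2/3 + J) (X(J) = 1/(J - 2/3) = 1/(-2/3 + J))
1/X((-2 + 3)*3) = 1/(3/(-2 + 3*((-2 + 3)*3))) = 1/(3/(-2 + 3*(1*3))) = 1/(3/(-2 + 3*3)) = 1/(3/(-2 + 9)) = 1/(3/7) = 7/3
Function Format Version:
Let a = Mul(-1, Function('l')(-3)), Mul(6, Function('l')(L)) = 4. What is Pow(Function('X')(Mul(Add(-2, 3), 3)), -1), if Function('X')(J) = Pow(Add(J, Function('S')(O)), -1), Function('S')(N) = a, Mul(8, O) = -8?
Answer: Rational(7, 3) ≈ 2.3333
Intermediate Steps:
O = -1 (O = Mul(Rational(1, 8), -8) = -1)
Function('l')(L) = Rational(2, 3) (Function('l')(L) = Mul(Rational(1, 6), 4) = Rational(2, 3))
a = Rational(-2, 3) (a = Mul(-1, Rational(2, 3)) = Rational(-2, 3) ≈ -0.66667)
Function('S')(N) = Rational(-2, 3)
Function('X')(J) = Pow(Add(Rational(-2, 3), J), -1) (Function('X')(J) = Pow(Add(J, Rational(-2, 3)), -1) = Pow(Add(Rational(-2, 3), J), -1))
Pow(Function('X')(Mul(Add(-2, 3), 3)), -1) = Pow(Mul(3, Pow(Add(-2, Mul(3, Mul(Add(-2, 3), 3))), -1)), -1) = Pow(Mul(3, Pow(Add(-2, Mul(3, Mul(1, 3))), -1)), -1) = Pow(Mul(3, Pow(Add(-2, Mul(3, 3)), -1)), -1) = Pow(Mul(3, Pow(Add(-2, 9), -1)), -1) = Pow(Mul(3, Pow(7, -1)), -1) = Pow(Mul(3, Rational(1, 7)), -1) = Pow(Rational(3, 7), -1) = Rational(7, 3)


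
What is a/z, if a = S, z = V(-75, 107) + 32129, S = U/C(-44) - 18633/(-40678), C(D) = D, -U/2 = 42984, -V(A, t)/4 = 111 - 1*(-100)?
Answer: 79496049/1272611230 ≈ 0.062467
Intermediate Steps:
V(A, t) = -844 (V(A, t) = -4*(111 - 1*(-100)) = -4*(111 + 100) = -4*211 = -844)
U = -85968 (U = -2*42984 = -85968)
S = 79496049/40678 (S = -85968/(-44) - 18633/(-40678) = -85968*(-1/44) - 18633*(-1/40678) = 21492/11 + 18633/40678 = 79496049/40678 ≈ 1954.3)
z = 31285 (z = -844 + 32129 = 31285)
a = 79496049/40678 ≈ 1954.3
a/z = (79496049/40678)/31285 = (79496049/40678)*(1/31285) = 79496049/1272611230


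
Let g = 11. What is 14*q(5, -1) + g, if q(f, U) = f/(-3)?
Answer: -37/3 ≈ -12.333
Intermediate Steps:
q(f, U) = -f/3 (q(f, U) = f*(-⅓) = -f/3)
14*q(5, -1) + g = 14*(-⅓*5) + 11 = 14*(-5/3) + 11 = -70/3 + 11 = -37/3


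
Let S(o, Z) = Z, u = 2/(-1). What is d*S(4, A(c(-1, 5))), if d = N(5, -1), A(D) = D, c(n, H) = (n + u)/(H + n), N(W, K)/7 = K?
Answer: 21/4 ≈ 5.2500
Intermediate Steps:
u = -2 (u = 2*(-1) = -2)
N(W, K) = 7*K
c(n, H) = (-2 + n)/(H + n) (c(n, H) = (n - 2)/(H + n) = (-2 + n)/(H + n))
d = -7 (d = 7*(-1) = -7)
d*S(4, A(c(-1, 5))) = -7*(-2 - 1)/(5 - 1) = -7*(-3)/4 = -7*(-3/4) = 21/4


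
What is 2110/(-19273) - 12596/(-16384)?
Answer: 52048117/78942208 ≈ 0.65932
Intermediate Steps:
2110/(-19273) - 12596/(-16384) = 2110*(-1/19273) - 12596*(-1/16384) = -2110/19273 + 3149/4096 = 52048117/78942208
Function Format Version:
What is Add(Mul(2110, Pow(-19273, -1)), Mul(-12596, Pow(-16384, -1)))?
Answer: Rational(52048117, 78942208) ≈ 0.65932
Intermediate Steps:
Add(Mul(2110, Pow(-19273, -1)), Mul(-12596, Pow(-16384, -1))) = Add(Mul(2110, Rational(-1, 19273)), Mul(-12596, Rational(-1, 16384))) = Add(Rational(-2110, 19273), Rational(3149, 4096)) = Rational(52048117, 78942208)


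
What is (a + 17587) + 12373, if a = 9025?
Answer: 38985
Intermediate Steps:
(a + 17587) + 12373 = (9025 + 17587) + 12373 = 26612 + 12373 = 38985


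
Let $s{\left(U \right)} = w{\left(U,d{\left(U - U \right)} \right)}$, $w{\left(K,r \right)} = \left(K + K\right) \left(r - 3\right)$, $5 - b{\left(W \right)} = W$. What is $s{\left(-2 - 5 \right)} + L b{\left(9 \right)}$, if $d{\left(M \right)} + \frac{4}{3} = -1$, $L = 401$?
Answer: $- \frac{4588}{3} \approx -1529.3$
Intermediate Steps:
$b{\left(W \right)} = 5 - W$
$d{\left(M \right)} = - \frac{7}{3}$ ($d{\left(M \right)} = - \frac{4}{3} - 1 = - \frac{7}{3}$)
$w{\left(K,r \right)} = 2 K \left(-3 + r\right)$
$s{\left(U \right)} = - \frac{32 U}{3}$ ($s{\left(U \right)} = 2 U \left(-3 - \frac{7}{3}\right) = 2 U \left(- \frac{16}{3}\right) = - \frac{32 U}{3}$)
$s{\left(-2 - 5 \right)} + L b{\left(9 \right)} = - \frac{32 \left(-2 - 5\right)}{3} + 401 \left(5 - 9\right) = \left(- \frac{32}{3}\right) \left(-7\right) + 401 \left(-4\right) = \frac{224}{3} - 1604 = - \frac{4588}{3}$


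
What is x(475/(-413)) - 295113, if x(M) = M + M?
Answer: -121882619/413 ≈ -2.9512e+5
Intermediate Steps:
x(M) = 2*M
x(475/(-413)) - 295113 = 2*(475/(-413)) - 295113 = 2*(475*(-1/413)) - 295113 = 2*(-475/413) - 295113 = -950/413 - 295113 = -121882619/413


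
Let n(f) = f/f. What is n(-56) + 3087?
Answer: 3088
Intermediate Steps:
n(f) = 1
n(-56) + 3087 = 1 + 3087 = 3088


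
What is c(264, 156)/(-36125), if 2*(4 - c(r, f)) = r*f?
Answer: 20588/36125 ≈ 0.56991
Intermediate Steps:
c(r, f) = 4 - f*r/2 (c(r, f) = 4 - r*f/2 = 4 - f*r/2)
c(264, 156)/(-36125) = (4 - ½*156*264)/(-36125) = (4 - 20592)*(-1/36125) = -20588*(-1/36125) = 20588/36125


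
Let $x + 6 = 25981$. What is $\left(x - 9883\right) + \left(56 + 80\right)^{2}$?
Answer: $34588$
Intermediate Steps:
$x = 25975$ ($x = -6 + 25981 = 25975$)
$\left(x - 9883\right) + \left(56 + 80\right)^{2} = \left(25975 - 9883\right) + \left(56 + 80\right)^{2} = 16092 + 136^{2} = 16092 + 18496 = 34588$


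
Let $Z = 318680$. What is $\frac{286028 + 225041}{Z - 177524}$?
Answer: $\frac{511069}{141156} \approx 3.6206$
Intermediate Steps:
$\frac{286028 + 225041}{Z - 177524} = \frac{286028 + 225041}{318680 - 177524} = \frac{511069}{141156}$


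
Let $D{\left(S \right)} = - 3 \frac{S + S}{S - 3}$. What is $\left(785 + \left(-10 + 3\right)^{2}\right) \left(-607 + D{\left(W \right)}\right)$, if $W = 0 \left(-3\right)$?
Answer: $-506238$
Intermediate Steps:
$W = 0$
$D{\left(S \right)} = - \frac{6 S}{-3 + S}$ ($D{\left(S \right)} = - 3 \frac{2 S}{-3 + S} = - \frac{6 S}{-3 + S}$)
$\left(785 + \left(-10 + 3\right)^{2}\right) \left(-607 + D{\left(W \right)}\right) = \left(785 + \left(-10 + 3\right)^{2}\right) \left(-607 - \frac{0}{-3 + 0}\right) = \left(785 + \left(-7\right)^{2}\right) \left(-607 - \frac{0}{-3}\right) = \left(785 + 49\right) \left(-607 - 0 \left(- \frac{1}{3}\right)\right) = 834 \left(-607 + 0\right) = 834 \left(-607\right) = -506238$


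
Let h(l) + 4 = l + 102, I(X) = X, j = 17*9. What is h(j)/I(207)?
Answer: 251/207 ≈ 1.2126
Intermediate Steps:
j = 153
h(l) = 98 + l (h(l) = -4 + (l + 102) = -4 + (102 + l) = 98 + l)
h(j)/I(207) = (98 + 153)/207 = 251*(1/207) = 251/207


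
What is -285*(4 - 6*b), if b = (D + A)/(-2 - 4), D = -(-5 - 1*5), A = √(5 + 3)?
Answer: -3990 - 570*√2 ≈ -4796.1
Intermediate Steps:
A = 2*√2 (A = √8 = 2*√2 ≈ 2.8284)
D = 10 (D = -(-5 - 5) = -1*(-10) = 10)
b = -5/3 - √2/3 (b = (10 + 2*√2)/(-2 - 4) = (10 + 2*√2)/(-6) = (10 + 2*√2)*(-⅙) = -5/3 - √2/3 ≈ -2.1381)
-285*(4 - 6*b) = -285*(4 - 6*(-5/3 - √2/3)) = -285*(4 + (10 + 2*√2)) = -285*(14 + 2*√2) = -3990 - 570*√2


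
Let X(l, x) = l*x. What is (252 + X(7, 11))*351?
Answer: 115479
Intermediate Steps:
(252 + X(7, 11))*351 = (252 + 7*11)*351 = (252 + 77)*351 = 329*351 = 115479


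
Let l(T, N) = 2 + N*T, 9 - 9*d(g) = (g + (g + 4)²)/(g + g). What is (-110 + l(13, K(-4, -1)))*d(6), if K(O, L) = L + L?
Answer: -67/27 ≈ -2.4815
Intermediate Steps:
K(O, L) = 2*L
d(g) = 1 - (g + (4 + g)²)/(18*g) (d(g) = 1 - (g + (g + 4)²)/(9*(g + g)) = 1 - (g + (4 + g)²)/(9*(2*g)) = 1 - (g + (4 + g)²)*1/(2*g)/9 = 1 - (g + (4 + g)²)/(18*g))
(-110 + l(13, K(-4, -1)))*d(6) = (-110 + (2 + (2*(-1))*13))*((1/18)*(-(4 + 6)² + 17*6)/6) = (-110 + (2 - 2*13))*((1/18)*(⅙)*(-1*10² + 102)) = (-110 + (2 - 26))*((1/18)*(⅙)*(-1*100 + 102)) = (-110 - 24)*((1/18)*(⅙)*(-100 + 102)) = -67*2/(9*6) = -134*1/54 = -67/27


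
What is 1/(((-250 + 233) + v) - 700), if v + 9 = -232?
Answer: -1/958 ≈ -0.0010438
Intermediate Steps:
v = -241 (v = -9 - 232 = -241)
1/(((-250 + 233) + v) - 700) = 1/(((-250 + 233) - 241) - 700) = 1/((-17 - 241) - 700) = 1/(-258 - 700) = 1/(-958) = -1/958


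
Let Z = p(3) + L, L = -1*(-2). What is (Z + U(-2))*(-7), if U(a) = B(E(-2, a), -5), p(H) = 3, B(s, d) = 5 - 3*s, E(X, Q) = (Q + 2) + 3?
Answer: -7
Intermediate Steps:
E(X, Q) = 5 + Q (E(X, Q) = (2 + Q) + 3 = 5 + Q)
L = 2
U(a) = -10 - 3*a (U(a) = 5 - 3*(5 + a) = 5 + (-15 - 3*a) = -10 - 3*a)
Z = 5 (Z = 3 + 2 = 5)
(Z + U(-2))*(-7) = (5 + (-10 - 3*(-2)))*(-7) = (5 + (-10 + 6))*(-7) = (5 - 4)*(-7) = 1*(-7) = -7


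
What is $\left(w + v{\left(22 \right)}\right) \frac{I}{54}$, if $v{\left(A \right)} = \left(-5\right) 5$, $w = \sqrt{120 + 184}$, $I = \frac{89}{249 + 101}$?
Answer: $- \frac{89}{756} + \frac{89 \sqrt{19}}{4725} \approx -0.035621$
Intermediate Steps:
$I = \frac{89}{350} \approx 0.25429$
$w = 4 \sqrt{19}$ ($w = \sqrt{304} = 4 \sqrt{19} \approx 17.436$)
$v{\left(A \right)} = -25$
$\left(w + v{\left(22 \right)}\right) \frac{I}{54} = \left(4 \sqrt{19} - 25\right) \frac{89}{350 \cdot 54} = \left(-25 + 4 \sqrt{19}\right) \frac{89}{350} \cdot \frac{1}{54} = \left(-25 + 4 \sqrt{19}\right) \frac{89}{18900} = - \frac{89}{756} + \frac{89 \sqrt{19}}{4725}$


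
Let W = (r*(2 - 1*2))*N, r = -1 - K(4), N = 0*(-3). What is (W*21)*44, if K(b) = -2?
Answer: 0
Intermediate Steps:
N = 0
r = 1 (r = -1 - 1*(-2) = -1 + 2 = 1)
W = 0 (W = (1*(2 - 1*2))*0 = (1*(2 - 2))*0 = (1*0)*0 = 0*0 = 0)
(W*21)*44 = (0*21)*44 = 0*44 = 0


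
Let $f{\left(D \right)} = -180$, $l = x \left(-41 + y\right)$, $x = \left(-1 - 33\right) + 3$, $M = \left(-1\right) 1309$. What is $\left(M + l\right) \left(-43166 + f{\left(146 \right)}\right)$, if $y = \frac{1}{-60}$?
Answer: $\frac{48742577}{30} \approx 1.6248 \cdot 10^{6}$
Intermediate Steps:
$M = -1309$
$x = -31$ ($x = -34 + 3 = -31$)
$y = - \frac{1}{60} \approx -0.016667$
$l = \frac{76291}{60}$ ($l = - 31 \left(-41 - \frac{1}{60}\right) = \left(-31\right) \left(- \frac{2461}{60}\right) = \frac{76291}{60} \approx 1271.5$)
$\left(M + l\right) \left(-43166 + f{\left(146 \right)}\right) = \left(-1309 + \frac{76291}{60}\right) \left(-43166 - 180\right) = \left(- \frac{2249}{60}\right) \left(-43346\right) = \frac{48742577}{30}$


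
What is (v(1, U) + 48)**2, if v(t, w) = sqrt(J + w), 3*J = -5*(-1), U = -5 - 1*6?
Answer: 6884/3 + 64*I*sqrt(21) ≈ 2294.7 + 293.28*I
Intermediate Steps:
U = -11 (U = -5 - 6 = -11)
J = 5/3 (J = (-5*(-1))/3 = (1/3)*5 = 5/3 ≈ 1.6667)
v(t, w) = sqrt(5/3 + w)
(v(1, U) + 48)**2 = (sqrt(15 + 9*(-11))/3 + 48)**2 = (sqrt(15 - 99)/3 + 48)**2 = (sqrt(-84)/3 + 48)**2 = ((2*I*sqrt(21))/3 + 48)**2 = (2*I*sqrt(21)/3 + 48)**2 = (48 + 2*I*sqrt(21)/3)**2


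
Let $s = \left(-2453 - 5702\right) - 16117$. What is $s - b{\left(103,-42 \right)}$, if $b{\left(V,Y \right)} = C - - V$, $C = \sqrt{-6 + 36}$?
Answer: $-24375 - \sqrt{30} \approx -24380.0$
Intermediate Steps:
$C = \sqrt{30} \approx 5.4772$
$b{\left(V,Y \right)} = V + \sqrt{30}$ ($b{\left(V,Y \right)} = \sqrt{30} - - V = \sqrt{30} + V = V + \sqrt{30}$)
$s = -24272$ ($s = -8155 - 16117 = -24272$)
$s - b{\left(103,-42 \right)} = -24272 - \left(103 + \sqrt{30}\right) = -24375 - \sqrt{30}$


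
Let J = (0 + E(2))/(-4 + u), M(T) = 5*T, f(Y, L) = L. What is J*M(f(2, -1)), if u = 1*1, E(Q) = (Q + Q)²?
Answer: 80/3 ≈ 26.667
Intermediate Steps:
E(Q) = 4*Q² (E(Q) = (2*Q)² = 4*Q²)
u = 1
J = -16/3 (J = (0 + 4*2²)/(-4 + 1) = (0 + 4*4)/(-3) = (0 + 16)*(-⅓) = 16*(-⅓) = -16/3 ≈ -5.3333)
J*M(f(2, -1)) = -80*(-1)/3 = -16/3*(-5) = 80/3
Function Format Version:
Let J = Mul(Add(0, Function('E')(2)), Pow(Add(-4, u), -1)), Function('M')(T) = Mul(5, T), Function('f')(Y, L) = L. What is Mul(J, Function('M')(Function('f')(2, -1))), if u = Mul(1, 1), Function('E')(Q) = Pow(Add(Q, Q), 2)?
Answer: Rational(80, 3) ≈ 26.667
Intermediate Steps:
Function('E')(Q) = Mul(4, Pow(Q, 2)) (Function('E')(Q) = Pow(Mul(2, Q), 2) = Mul(4, Pow(Q, 2)))
u = 1
J = Rational(-16, 3) (J = Mul(Add(0, Mul(4, Pow(2, 2))), Pow(Add(-4, 1), -1)) = Mul(Add(0, Mul(4, 4)), Pow(-3, -1)) = Mul(Add(0, 16), Rational(-1, 3)) = Mul(16, Rational(-1, 3)) = Rational(-16, 3) ≈ -5.3333)
Mul(J, Function('M')(Function('f')(2, -1))) = Mul(Rational(-16, 3), Mul(5, -1)) = Mul(Rational(-16, 3), -5) = Rational(80, 3)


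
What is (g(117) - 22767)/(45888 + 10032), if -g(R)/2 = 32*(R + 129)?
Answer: -12837/18640 ≈ -0.68868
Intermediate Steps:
g(R) = -8256 - 64*R (g(R) = -64*(R + 129) = -64*(129 + R) = -2*(4128 + 32*R) = -8256 - 64*R)
(g(117) - 22767)/(45888 + 10032) = ((-8256 - 64*117) - 22767)/(45888 + 10032) = ((-8256 - 7488) - 22767)/55920 = (-15744 - 22767)*(1/55920) = -38511*1/55920 = -12837/18640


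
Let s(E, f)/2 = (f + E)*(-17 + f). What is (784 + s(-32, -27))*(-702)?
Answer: -4195152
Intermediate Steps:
s(E, f) = 2*(-17 + f)*(E + f) (s(E, f) = 2*((f + E)*(-17 + f)) = 2*((E + f)*(-17 + f)) = 2*((-17 + f)*(E + f)) = 2*(-17 + f)*(E + f))
(784 + s(-32, -27))*(-702) = (784 + (-34*(-32) - 34*(-27) + 2*(-27)² + 2*(-32)*(-27)))*(-702) = (784 + (1088 + 918 + 2*729 + 1728))*(-702) = (784 + (1088 + 918 + 1458 + 1728))*(-702) = (784 + 5192)*(-702) = 5976*(-702) = -4195152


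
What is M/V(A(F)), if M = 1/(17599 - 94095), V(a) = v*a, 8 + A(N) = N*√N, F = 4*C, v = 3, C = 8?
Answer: -1/938146944 - √2/58634184 ≈ -2.5185e-8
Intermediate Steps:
F = 32 (F = 4*8 = 32)
A(N) = -8 + N^(3/2) (A(N) = -8 + N*√N = -8 + N^(3/2))
V(a) = 3*a
M = -1/76496 (M = 1/(-76496) = -1/76496 ≈ -1.3073e-5)
M/V(A(F)) = -1/(3*(-8 + 32^(3/2)))/76496 = -1/(3*(-8 + 128*√2))/76496 = -1/(76496*(-24 + 384*√2))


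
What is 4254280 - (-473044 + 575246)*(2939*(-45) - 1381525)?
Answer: 154715597840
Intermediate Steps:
4254280 - (-473044 + 575246)*(2939*(-45) - 1381525) = 4254280 - 102202*(-132255 - 1381525) = 4254280 - 102202*(-1513780) = 4254280 - 1*(-154711343560) = 4254280 + 154711343560 = 154715597840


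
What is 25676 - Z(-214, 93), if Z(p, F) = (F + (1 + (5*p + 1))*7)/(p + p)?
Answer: 102635/4 ≈ 25659.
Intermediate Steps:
Z(p, F) = (14 + F + 35*p)/(2*p) (Z(p, F) = (F + (1 + (1 + 5*p))*7)/((2*p)) = (F + (2 + 5*p)*7)*(1/(2*p)) = (F + (14 + 35*p))*(1/(2*p)) = (14 + F + 35*p)*(1/(2*p)) = (14 + F + 35*p)/(2*p))
25676 - Z(-214, 93) = 25676 - (14 + 93 + 35*(-214))/(2*(-214)) = 25676 - (-1)*(14 + 93 - 7490)/(2*214) = 25676 - (-1)*(-7383)/(2*214) = 25676 - 1*69/4 = 25676 - 69/4 = 102635/4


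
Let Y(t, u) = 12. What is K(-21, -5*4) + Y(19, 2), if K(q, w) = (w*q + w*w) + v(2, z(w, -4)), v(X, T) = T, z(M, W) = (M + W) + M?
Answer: 788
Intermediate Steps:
z(M, W) = W + 2*M
K(q, w) = -4 + w² + 2*w + q*w (K(q, w) = (w*q + w*w) + (-4 + 2*w) = (q*w + w²) + (-4 + 2*w) = (w² + q*w) + (-4 + 2*w) = -4 + w² + 2*w + q*w)
K(-21, -5*4) + Y(19, 2) = (-4 + (-5*4)² + 2*(-5*4) - (-105)*4) + 12 = (-4 + (-20)² + 2*(-20) - 21*(-20)) + 12 = (-4 + 400 - 40 + 420) + 12 = 776 + 12 = 788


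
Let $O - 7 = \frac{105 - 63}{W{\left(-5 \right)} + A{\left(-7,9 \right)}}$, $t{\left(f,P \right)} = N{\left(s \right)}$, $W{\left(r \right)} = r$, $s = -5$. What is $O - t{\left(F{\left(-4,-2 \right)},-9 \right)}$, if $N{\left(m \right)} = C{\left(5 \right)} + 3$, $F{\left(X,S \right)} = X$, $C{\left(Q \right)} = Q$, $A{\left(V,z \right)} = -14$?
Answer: $- \frac{61}{19} \approx -3.2105$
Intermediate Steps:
$N{\left(m \right)} = 8$ ($N{\left(m \right)} = 5 + 3 = 8$)
$t{\left(f,P \right)} = 8$
$O = \frac{91}{19}$ ($O = 7 + \frac{105 - 63}{-5 - 14} = 7 + \frac{42}{-19} = 7 + 42 \left(- \frac{1}{19}\right) = 7 - \frac{42}{19} = \frac{91}{19} \approx 4.7895$)
$O - t{\left(F{\left(-4,-2 \right)},-9 \right)} = \frac{91}{19} - 8 = - \frac{61}{19}$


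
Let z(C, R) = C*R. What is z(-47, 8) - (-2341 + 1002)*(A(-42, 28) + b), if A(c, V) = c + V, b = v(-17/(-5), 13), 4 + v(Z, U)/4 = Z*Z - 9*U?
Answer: -15132066/25 ≈ -6.0528e+5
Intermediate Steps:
v(Z, U) = -16 - 36*U + 4*Z**2 (v(Z, U) = -16 + 4*(Z*Z - 9*U) = -16 + 4*(Z**2 - 9*U) = -16 + (-36*U + 4*Z**2) = -16 - 36*U + 4*Z**2)
b = -10944/25 (b = -16 - 36*13 + 4*(-17/(-5))**2 = -16 - 468 + 4*(-17*(-1/5))**2 = -16 - 468 + 4*(17/5)**2 = -16 - 468 + 4*(289/25) = -16 - 468 + 1156/25 = -10944/25 ≈ -437.76)
A(c, V) = V + c
z(-47, 8) - (-2341 + 1002)*(A(-42, 28) + b) = -47*8 - (-2341 + 1002)*((28 - 42) - 10944/25) = -376 - (-1339)*(-14 - 10944/25) = -376 - (-1339)*(-11294)/25 = -376 - 1*15122666/25 = -376 - 15122666/25 = -15132066/25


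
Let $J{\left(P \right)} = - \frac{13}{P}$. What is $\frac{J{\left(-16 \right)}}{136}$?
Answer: $\frac{13}{2176} \approx 0.0059743$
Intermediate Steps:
$\frac{J{\left(-16 \right)}}{136} = \frac{\left(-13\right) \frac{1}{-16}}{136} = \left(-13\right) \left(- \frac{1}{16}\right) \frac{1}{136} = \frac{13}{16} \cdot \frac{1}{136} = \frac{13}{2176}$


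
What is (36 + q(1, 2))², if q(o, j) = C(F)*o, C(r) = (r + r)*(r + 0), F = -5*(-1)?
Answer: 7396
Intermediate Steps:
F = 5
C(r) = 2*r² (C(r) = (2*r)*r = 2*r²)
q(o, j) = 50*o (q(o, j) = (2*5²)*o = (2*25)*o = 50*o)
(36 + q(1, 2))² = (36 + 50*1)² = (36 + 50)² = 86² = 7396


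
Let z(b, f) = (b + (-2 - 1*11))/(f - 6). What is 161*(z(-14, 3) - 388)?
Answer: -61019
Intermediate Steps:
z(b, f) = (-13 + b)/(-6 + f) (z(b, f) = (b + (-2 - 11))/(-6 + f) = (b - 13)/(-6 + f) = (-13 + b)/(-6 + f))
161*(z(-14, 3) - 388) = 161*((-13 - 14)/(-6 + 3) - 388) = 161*(-27/(-3) - 388) = 161*(-1/3*(-27) - 388) = 161*(9 - 388) = 161*(-379) = -61019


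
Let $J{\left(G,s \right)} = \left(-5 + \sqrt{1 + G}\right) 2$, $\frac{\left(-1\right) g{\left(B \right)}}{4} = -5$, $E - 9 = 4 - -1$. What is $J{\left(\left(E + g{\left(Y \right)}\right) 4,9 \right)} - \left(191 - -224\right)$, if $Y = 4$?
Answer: $-425 + 2 \sqrt{137} \approx -401.59$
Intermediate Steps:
$E = 14$ ($E = 9 + \left(4 - -1\right) = 9 + \left(4 + 1\right) = 9 + 5 = 14$)
$g{\left(B \right)} = 20$ ($g{\left(B \right)} = \left(-4\right) \left(-5\right) = 20$)
$J{\left(G,s \right)} = -10 + 2 \sqrt{1 + G}$
$J{\left(\left(E + g{\left(Y \right)}\right) 4,9 \right)} - \left(191 - -224\right) = \left(-10 + 2 \sqrt{1 + \left(14 + 20\right) 4}\right) - \left(191 - -224\right) = \left(-10 + 2 \sqrt{1 + 34 \cdot 4}\right) - \left(191 + 224\right) = \left(-10 + 2 \sqrt{1 + 136}\right) - 415 = \left(-10 + 2 \sqrt{137}\right) - 415 = -425 + 2 \sqrt{137}$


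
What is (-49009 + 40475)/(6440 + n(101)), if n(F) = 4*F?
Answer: -4267/3422 ≈ -1.2469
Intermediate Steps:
(-49009 + 40475)/(6440 + n(101)) = (-49009 + 40475)/(6440 + 4*101) = -8534/(6440 + 404) = -8534/6844 = -8534*1/6844 = -4267/3422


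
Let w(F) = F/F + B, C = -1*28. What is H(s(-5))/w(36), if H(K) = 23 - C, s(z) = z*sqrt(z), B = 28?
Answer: 51/29 ≈ 1.7586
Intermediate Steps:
C = -28
w(F) = 29 (w(F) = F/F + 28 = 1 + 28 = 29)
s(z) = z**(3/2)
H(K) = 51 (H(K) = 23 - 1*(-28) = 23 + 28 = 51)
H(s(-5))/w(36) = 51/29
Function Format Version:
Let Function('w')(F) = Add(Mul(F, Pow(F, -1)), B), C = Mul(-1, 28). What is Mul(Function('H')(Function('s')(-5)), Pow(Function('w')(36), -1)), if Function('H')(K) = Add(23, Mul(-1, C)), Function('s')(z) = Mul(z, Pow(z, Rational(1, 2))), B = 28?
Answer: Rational(51, 29) ≈ 1.7586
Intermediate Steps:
C = -28
Function('w')(F) = 29 (Function('w')(F) = Add(Mul(F, Pow(F, -1)), 28) = Add(1, 28) = 29)
Function('s')(z) = Pow(z, Rational(3, 2))
Function('H')(K) = 51 (Function('H')(K) = Add(23, Mul(-1, -28)) = Add(23, 28) = 51)
Mul(Function('H')(Function('s')(-5)), Pow(Function('w')(36), -1)) = Mul(51, Pow(29, -1)) = Mul(51, Rational(1, 29)) = Rational(51, 29)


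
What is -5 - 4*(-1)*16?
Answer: 59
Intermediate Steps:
-5 - 4*(-1)*16 = -5 + 4*16 = -5 + 64 = 59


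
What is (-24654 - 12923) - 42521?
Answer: -80098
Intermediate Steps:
(-24654 - 12923) - 42521 = -37577 - 42521 = -80098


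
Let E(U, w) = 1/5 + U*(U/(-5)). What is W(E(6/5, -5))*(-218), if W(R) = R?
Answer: 2398/125 ≈ 19.184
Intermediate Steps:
E(U, w) = ⅕ - U²/5 (E(U, w) = ⅕ + U*(U*(-⅕)) = ⅕ + U*(-U/5) = ⅕ - U²/5)
W(E(6/5, -5))*(-218) = (⅕ - (6/5)²/5)*(-218) = (⅕ - ⅕*36/25)*(-218) = (⅕ - 36/125)*(-218) = -11/125*(-218) = 2398/125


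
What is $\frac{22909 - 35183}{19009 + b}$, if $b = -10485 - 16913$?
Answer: $\frac{12274}{8389} \approx 1.4631$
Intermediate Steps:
$b = -27398$ ($b = -10485 - 16913 = -27398$)
$\frac{22909 - 35183}{19009 + b} = \frac{22909 - 35183}{19009 - 27398} = - \frac{12274}{-8389} = \left(-12274\right) \left(- \frac{1}{8389}\right) = \frac{12274}{8389}$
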